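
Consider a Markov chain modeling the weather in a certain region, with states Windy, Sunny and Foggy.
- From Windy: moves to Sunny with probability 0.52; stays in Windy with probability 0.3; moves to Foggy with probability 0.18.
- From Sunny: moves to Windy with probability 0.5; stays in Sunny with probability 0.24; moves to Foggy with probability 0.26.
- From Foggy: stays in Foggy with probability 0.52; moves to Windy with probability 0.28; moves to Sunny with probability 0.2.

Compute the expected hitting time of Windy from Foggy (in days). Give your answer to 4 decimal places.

Let t(s) be the expected number of days to first reach Windy from state s, with t(Windy) = 0. Conditioning on the first day:
t(Sunny) = 1 + 0.24·t(Sunny) + 0.26·t(Foggy)
t(Foggy) = 1 + 0.2·t(Sunny) + 0.52·t(Foggy)
Solving: t(Sunny) = 2.3657, t(Foggy) = 3.0691.
Expected days from Foggy to Windy: 3.0691.

3.0691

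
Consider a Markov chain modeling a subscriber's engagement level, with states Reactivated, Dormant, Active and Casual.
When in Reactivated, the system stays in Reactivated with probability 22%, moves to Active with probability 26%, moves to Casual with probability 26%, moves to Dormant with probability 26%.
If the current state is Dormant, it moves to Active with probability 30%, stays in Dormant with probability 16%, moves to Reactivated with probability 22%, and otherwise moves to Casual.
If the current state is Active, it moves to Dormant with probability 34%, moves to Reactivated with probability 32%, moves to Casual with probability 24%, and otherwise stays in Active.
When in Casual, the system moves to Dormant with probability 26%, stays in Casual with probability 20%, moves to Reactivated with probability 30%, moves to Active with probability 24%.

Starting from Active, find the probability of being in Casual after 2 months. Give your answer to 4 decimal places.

Propagate the distribution vector 2 months from Active.
After 0 months: (0.0000, 0.0000, 1.0000, 0.0000)
After 1 month: (0.3200, 0.3400, 0.1000, 0.2400)
After 2 months: (0.2492, 0.2340, 0.2528, 0.2640)
P(in Casual after 2 months) = 0.2640

0.2640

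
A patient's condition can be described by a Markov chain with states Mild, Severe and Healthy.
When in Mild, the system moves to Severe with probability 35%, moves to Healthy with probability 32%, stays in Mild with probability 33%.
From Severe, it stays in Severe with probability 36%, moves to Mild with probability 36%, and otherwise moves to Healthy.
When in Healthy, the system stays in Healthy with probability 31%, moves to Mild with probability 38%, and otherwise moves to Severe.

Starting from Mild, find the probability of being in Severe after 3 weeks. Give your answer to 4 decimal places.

0.3413

Propagate the distribution vector 3 weeks from Mild.
After 0 weeks: (1.0000, 0.0000, 0.0000)
After 1 week: (0.3300, 0.3500, 0.3200)
After 2 weeks: (0.3565, 0.3407, 0.3028)
After 3 weeks: (0.3554, 0.3413, 0.3033)
P(in Severe after 3 weeks) = 0.3413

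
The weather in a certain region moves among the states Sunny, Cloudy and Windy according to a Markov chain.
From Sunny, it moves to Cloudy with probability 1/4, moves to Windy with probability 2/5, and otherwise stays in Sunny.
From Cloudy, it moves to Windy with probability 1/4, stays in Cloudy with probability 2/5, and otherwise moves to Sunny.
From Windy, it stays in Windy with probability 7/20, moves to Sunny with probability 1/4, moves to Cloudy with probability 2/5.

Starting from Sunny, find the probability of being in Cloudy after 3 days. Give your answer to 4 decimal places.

0.3535

Propagate the distribution vector 3 days from Sunny.
After 0 days: (1.0000, 0.0000, 0.0000)
After 1 day: (0.3500, 0.2500, 0.4000)
After 2 days: (0.3100, 0.3475, 0.3425)
After 3 days: (0.3158, 0.3535, 0.3308)
P(in Cloudy after 3 days) = 0.3535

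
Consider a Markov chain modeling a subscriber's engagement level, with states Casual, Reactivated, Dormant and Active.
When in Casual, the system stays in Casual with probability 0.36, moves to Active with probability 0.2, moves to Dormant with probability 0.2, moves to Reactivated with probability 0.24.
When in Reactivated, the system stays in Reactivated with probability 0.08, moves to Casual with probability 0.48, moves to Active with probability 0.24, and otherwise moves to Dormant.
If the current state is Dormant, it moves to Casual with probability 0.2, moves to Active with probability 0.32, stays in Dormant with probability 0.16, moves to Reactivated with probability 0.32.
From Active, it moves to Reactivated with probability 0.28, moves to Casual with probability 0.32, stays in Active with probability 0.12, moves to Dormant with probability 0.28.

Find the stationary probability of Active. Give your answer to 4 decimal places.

0.2169

Let the stationary distribution be π with π = πP and π_1 + π_2 + π_3 + π_4 = 1.
π_1 = 0.36·π_1 + 0.48·π_2 + 0.2·π_3 + 0.32·π_4
π_2 = 0.24·π_1 + 0.08·π_2 + 0.32·π_3 + 0.28·π_4
π_3 = 0.2·π_1 + 0.2·π_2 + 0.16·π_3 + 0.28·π_4
Solving with the normalization constraint gives π = (0.3453, 0.2288, 0.2090, 0.2169).
So the stationary probability of Active is 0.2169.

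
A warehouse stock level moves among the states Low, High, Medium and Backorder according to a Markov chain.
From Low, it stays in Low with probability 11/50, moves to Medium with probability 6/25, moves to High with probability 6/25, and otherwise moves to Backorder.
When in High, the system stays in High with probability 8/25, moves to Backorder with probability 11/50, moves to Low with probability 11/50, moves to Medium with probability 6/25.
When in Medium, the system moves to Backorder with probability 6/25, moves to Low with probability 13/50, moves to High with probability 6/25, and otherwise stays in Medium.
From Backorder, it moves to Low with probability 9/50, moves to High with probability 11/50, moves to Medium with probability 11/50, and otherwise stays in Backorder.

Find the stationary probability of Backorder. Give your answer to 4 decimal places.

0.2884

Let the stationary distribution be π with π = πP and π_1 + π_2 + π_3 + π_4 = 1.
π_1 = 0.22·π_1 + 0.22·π_2 + 0.26·π_3 + 0.18·π_4
π_2 = 0.24·π_1 + 0.32·π_2 + 0.24·π_3 + 0.22·π_4
π_3 = 0.24·π_1 + 0.24·π_2 + 0.26·π_3 + 0.22·π_4
Solving with the normalization constraint gives π = (0.2180, 0.2546, 0.2390, 0.2884).
So the stationary probability of Backorder is 0.2884.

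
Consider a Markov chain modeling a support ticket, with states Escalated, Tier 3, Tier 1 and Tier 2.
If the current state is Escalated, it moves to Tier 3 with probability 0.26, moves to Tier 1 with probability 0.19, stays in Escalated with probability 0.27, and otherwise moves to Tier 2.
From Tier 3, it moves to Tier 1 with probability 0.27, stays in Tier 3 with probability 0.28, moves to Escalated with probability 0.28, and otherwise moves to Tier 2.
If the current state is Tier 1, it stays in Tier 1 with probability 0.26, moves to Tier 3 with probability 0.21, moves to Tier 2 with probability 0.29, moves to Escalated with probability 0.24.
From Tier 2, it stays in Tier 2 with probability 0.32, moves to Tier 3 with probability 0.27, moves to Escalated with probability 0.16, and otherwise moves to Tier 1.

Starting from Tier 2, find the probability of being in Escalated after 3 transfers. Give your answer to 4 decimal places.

0.2359

Propagate the distribution vector 3 transfers from Tier 2.
After 0 transfers: (0.0000, 0.0000, 0.0000, 1.0000)
After 1 transfer: (0.1600, 0.2700, 0.2500, 0.3200)
After 2 transfers: (0.2300, 0.2561, 0.2483, 0.2656)
After 3 transfers: (0.2359, 0.2554, 0.2438, 0.2649)
P(in Escalated after 3 transfers) = 0.2359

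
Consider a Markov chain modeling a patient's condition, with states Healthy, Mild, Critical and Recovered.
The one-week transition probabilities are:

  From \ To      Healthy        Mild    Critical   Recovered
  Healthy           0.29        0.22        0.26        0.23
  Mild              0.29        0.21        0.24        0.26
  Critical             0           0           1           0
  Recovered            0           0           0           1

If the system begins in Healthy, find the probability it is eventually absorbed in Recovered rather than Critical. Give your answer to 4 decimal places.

Let h(s) be the probability of absorption at Recovered starting from transient state s. Then h(Recovered) = 1 and h(Critical) = 0. By first-step analysis:
h(Healthy) = 0.29·h(Healthy) + 0.22·h(Mild) + 0.26·0 + 0.23·1
h(Mild) = 0.29·h(Healthy) + 0.21·h(Mild) + 0.24·0 + 0.26·1
Solving: h(Healthy) = 0.4806, h(Mild) = 0.5055.
Starting from Healthy, the probability is 0.4806.

0.4806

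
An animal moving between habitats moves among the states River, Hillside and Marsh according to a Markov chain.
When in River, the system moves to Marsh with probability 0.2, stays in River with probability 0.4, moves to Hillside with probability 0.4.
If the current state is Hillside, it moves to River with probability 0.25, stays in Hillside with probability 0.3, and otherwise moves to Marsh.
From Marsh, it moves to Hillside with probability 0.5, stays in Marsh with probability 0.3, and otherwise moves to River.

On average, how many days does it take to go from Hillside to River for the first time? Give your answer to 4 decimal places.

Let t(s) be the expected number of days to first reach River from state s, with t(River) = 0. Conditioning on the first day:
t(Hillside) = 1 + 0.3·t(Hillside) + 0.45·t(Marsh)
t(Marsh) = 1 + 0.5·t(Hillside) + 0.3·t(Marsh)
Solving: t(Hillside) = 4.3396, t(Marsh) = 4.5283.
Expected days from Hillside to River: 4.3396.

4.3396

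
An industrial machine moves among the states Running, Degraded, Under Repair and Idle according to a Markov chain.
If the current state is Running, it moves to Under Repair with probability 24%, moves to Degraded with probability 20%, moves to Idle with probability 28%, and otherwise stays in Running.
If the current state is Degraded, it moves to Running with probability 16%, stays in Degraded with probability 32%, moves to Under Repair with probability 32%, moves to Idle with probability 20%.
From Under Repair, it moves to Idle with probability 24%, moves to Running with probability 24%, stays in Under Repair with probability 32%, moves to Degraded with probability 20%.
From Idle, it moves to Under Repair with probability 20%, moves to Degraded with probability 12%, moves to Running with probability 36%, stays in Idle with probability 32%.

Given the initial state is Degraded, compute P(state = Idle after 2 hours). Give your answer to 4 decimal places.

Propagate the distribution vector 2 hours from Degraded.
After 0 hours: (0.0000, 1.0000, 0.0000, 0.0000)
After 1 hour: (0.1600, 0.3200, 0.3200, 0.2000)
After 2 hours: (0.2448, 0.2224, 0.2832, 0.2496)
P(in Idle after 2 hours) = 0.2496

0.2496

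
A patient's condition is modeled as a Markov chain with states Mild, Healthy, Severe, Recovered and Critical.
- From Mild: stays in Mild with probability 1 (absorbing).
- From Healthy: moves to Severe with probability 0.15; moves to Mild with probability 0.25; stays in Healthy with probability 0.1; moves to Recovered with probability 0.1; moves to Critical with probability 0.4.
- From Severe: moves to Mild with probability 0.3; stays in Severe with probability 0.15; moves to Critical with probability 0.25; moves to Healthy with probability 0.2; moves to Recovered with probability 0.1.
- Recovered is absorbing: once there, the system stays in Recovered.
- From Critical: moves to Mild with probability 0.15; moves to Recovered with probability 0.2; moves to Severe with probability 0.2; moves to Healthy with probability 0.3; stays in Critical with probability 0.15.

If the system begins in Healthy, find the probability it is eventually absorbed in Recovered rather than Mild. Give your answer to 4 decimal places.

0.3629

Let h(s) be the probability of absorption at Recovered starting from transient state s. Then h(Recovered) = 1 and h(Mild) = 0. By first-step analysis:
h(Healthy) = 0.25·0 + 0.1·h(Healthy) + 0.15·h(Severe) + 0.1·1 + 0.4·h(Critical)
h(Severe) = 0.3·0 + 0.2·h(Healthy) + 0.15·h(Severe) + 0.1·1 + 0.25·h(Critical)
h(Critical) = 0.15·0 + 0.3·h(Healthy) + 0.2·h(Severe) + 0.2·1 + 0.15·h(Critical)
Solving: h(Healthy) = 0.3629, h(Severe) = 0.3330, h(Critical) = 0.4417.
Starting from Healthy, the probability is 0.3629.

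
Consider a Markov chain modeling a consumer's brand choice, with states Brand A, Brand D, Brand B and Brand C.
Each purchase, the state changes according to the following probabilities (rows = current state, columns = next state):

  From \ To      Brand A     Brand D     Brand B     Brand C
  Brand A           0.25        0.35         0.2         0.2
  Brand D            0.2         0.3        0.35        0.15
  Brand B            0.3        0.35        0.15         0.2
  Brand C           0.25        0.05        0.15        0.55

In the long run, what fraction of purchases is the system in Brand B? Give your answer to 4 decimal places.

Let the stationary distribution be π with π = πP and π_1 + π_2 + π_3 + π_4 = 1.
π_1 = 0.25·π_1 + 0.2·π_2 + 0.3·π_3 + 0.25·π_4
π_2 = 0.35·π_1 + 0.3·π_2 + 0.35·π_3 + 0.05·π_4
π_3 = 0.2·π_1 + 0.35·π_2 + 0.15·π_3 + 0.15·π_4
Solving with the normalization constraint gives π = (0.2481, 0.2509, 0.2126, 0.2884).
So the stationary probability of Brand B is 0.2126.

0.2126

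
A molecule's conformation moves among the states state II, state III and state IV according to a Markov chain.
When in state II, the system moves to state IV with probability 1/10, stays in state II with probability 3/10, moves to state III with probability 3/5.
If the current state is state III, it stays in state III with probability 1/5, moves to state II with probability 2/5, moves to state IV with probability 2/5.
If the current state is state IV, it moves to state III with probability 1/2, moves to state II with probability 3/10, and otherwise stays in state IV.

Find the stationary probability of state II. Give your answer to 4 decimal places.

Let the stationary distribution be π with π = πP and π_1 + π_2 + π_3 = 1.
π_1 = 0.3·π_1 + 0.4·π_2 + 0.3·π_3
π_2 = 0.6·π_1 + 0.2·π_2 + 0.5·π_3
Solving with the normalization constraint gives π = (0.3411, 0.4109, 0.2481).
So the stationary probability of state II is 0.3411.

0.3411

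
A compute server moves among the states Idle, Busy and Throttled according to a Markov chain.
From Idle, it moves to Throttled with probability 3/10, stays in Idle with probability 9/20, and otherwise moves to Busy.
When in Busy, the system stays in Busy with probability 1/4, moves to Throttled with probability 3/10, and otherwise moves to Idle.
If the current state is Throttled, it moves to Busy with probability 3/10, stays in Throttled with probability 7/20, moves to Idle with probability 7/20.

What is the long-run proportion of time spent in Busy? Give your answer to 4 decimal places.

0.2658

Let the stationary distribution be π with π = πP and π_1 + π_2 + π_3 = 1.
π_1 = 0.45·π_1 + 0.45·π_2 + 0.35·π_3
π_2 = 0.25·π_1 + 0.25·π_2 + 0.3·π_3
Solving with the normalization constraint gives π = (0.4184, 0.2658, 0.3158).
So the stationary probability of Busy is 0.2658.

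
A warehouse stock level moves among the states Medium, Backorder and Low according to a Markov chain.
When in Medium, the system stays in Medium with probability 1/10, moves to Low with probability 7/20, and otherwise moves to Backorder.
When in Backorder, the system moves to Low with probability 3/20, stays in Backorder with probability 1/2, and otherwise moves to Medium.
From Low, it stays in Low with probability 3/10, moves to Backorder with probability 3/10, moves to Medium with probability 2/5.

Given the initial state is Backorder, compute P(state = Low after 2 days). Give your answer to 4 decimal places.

Sum over the intermediate state after 1 day:
P = P(Backorder→Medium)·P(Medium→Low) + P(Backorder→Backorder)·P(Backorder→Low) + P(Backorder→Low)·P(Low→Low)
  = 0.35×0.35 + 0.5×0.15 + 0.15×0.3
  = 0.1225 + 0.0750 + 0.0450 = 0.2425

0.2425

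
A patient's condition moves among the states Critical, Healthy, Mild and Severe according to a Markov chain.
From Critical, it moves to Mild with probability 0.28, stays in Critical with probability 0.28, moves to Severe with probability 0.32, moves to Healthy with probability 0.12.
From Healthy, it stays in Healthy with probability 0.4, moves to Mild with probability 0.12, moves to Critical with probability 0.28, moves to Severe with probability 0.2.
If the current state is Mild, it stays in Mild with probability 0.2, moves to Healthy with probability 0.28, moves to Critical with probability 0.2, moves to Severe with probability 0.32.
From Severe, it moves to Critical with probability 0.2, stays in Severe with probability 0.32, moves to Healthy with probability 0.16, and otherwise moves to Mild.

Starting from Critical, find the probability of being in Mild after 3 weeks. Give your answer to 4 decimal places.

Propagate the distribution vector 3 weeks from Critical.
After 0 weeks: (1.0000, 0.0000, 0.0000, 0.0000)
After 1 week: (0.2800, 0.1200, 0.2800, 0.3200)
After 2 weeks: (0.2320, 0.2112, 0.2512, 0.3056)
After 3 weeks: (0.2355, 0.2316, 0.2383, 0.2947)
P(in Mild after 3 weeks) = 0.2383

0.2383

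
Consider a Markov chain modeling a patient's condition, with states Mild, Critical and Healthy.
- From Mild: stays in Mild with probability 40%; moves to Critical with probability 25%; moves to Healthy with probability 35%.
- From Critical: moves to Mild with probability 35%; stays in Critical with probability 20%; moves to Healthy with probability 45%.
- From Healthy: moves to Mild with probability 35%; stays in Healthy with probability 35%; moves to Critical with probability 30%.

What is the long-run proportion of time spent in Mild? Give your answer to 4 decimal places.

0.3684

Let the stationary distribution be π with π = πP and π_1 + π_2 + π_3 = 1.
π_1 = 0.4·π_1 + 0.35·π_2 + 0.35·π_3
π_2 = 0.25·π_1 + 0.2·π_2 + 0.3·π_3
Solving with the normalization constraint gives π = (0.3684, 0.2560, 0.3756).
So the stationary probability of Mild is 0.3684.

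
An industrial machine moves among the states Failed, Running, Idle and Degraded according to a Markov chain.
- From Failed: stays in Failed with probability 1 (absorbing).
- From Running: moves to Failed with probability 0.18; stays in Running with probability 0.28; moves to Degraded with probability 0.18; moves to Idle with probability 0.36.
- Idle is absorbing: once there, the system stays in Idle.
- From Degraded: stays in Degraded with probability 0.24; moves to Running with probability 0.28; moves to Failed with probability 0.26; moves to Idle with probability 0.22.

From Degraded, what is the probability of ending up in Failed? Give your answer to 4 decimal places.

0.4783

Let h(s) be the probability of absorption at Failed starting from transient state s. Then h(Failed) = 1 and h(Idle) = 0. By first-step analysis:
h(Running) = 0.18·1 + 0.28·h(Running) + 0.36·0 + 0.18·h(Degraded)
h(Degraded) = 0.26·1 + 0.28·h(Running) + 0.22·0 + 0.24·h(Degraded)
Solving: h(Running) = 0.3696, h(Degraded) = 0.4783.
Starting from Degraded, the probability is 0.4783.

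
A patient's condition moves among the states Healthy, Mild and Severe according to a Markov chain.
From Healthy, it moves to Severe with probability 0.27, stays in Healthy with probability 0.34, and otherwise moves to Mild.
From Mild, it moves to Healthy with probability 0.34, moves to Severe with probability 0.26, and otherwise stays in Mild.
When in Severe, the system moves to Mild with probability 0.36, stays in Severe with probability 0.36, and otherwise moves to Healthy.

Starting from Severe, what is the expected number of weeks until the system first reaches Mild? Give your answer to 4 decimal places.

Let t(s) be the expected number of weeks to first reach Mild from state s, with t(Mild) = 0. Conditioning on the first week:
t(Healthy) = 1 + 0.34·t(Healthy) + 0.27·t(Severe)
t(Severe) = 1 + 0.28·t(Healthy) + 0.36·t(Severe)
Solving: t(Healthy) = 2.6240, t(Severe) = 2.7105.
Expected weeks from Severe to Mild: 2.7105.

2.7105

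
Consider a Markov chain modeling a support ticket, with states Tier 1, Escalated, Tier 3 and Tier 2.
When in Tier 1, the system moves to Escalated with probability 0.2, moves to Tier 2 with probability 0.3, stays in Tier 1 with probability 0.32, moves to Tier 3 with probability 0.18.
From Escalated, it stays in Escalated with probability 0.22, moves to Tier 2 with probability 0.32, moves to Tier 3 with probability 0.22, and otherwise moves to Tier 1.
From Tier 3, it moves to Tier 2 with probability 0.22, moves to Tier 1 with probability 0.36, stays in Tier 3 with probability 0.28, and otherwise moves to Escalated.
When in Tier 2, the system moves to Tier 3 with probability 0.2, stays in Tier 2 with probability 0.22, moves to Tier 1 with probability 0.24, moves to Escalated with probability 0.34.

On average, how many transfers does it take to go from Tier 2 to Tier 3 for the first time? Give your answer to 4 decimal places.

Let t(s) be the expected number of transfers to first reach Tier 3 from state s, with t(Tier 3) = 0. Conditioning on the first transfer:
t(Tier 1) = 1 + 0.32·t(Tier 1) + 0.2·t(Escalated) + 0.3·t(Tier 2)
t(Escalated) = 1 + 0.24·t(Tier 1) + 0.22·t(Escalated) + 0.32·t(Tier 2)
t(Tier 2) = 1 + 0.24·t(Tier 1) + 0.34·t(Escalated) + 0.22·t(Tier 2)
Solving: t(Tier 1) = 5.1171, t(Escalated) = 4.9058, t(Tier 2) = 4.9950.
Expected transfers from Tier 2 to Tier 3: 4.9950.

4.9950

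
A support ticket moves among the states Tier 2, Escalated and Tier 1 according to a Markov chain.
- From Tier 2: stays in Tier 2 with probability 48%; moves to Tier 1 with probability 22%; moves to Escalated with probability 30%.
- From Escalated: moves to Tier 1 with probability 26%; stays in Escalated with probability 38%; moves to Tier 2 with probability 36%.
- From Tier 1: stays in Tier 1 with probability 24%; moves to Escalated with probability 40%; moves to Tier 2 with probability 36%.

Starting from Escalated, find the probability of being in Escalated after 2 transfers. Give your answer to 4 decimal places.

0.3564

Sum over the intermediate state after 1 transfer:
P = P(Escalated→Tier 2)·P(Tier 2→Escalated) + P(Escalated→Escalated)·P(Escalated→Escalated) + P(Escalated→Tier 1)·P(Tier 1→Escalated)
  = 0.36×0.3 + 0.38×0.38 + 0.26×0.4
  = 0.1080 + 0.1444 + 0.1040 = 0.3564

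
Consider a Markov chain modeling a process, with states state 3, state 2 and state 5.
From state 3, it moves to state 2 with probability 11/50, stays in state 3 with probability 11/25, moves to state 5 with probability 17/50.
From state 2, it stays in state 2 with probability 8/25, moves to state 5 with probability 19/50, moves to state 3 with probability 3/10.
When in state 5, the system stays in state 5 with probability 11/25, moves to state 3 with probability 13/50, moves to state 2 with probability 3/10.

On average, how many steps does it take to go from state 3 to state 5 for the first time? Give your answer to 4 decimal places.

Let t(s) be the expected number of steps to first reach state 5 from state s, with t(state 5) = 0. Conditioning on the first step:
t(state 3) = 1 + 0.44·t(state 3) + 0.22·t(state 2)
t(state 2) = 1 + 0.3·t(state 3) + 0.32·t(state 2)
Solving: t(state 3) = 2.8590, t(state 2) = 2.7319.
Expected steps from state 3 to state 5: 2.8590.

2.8590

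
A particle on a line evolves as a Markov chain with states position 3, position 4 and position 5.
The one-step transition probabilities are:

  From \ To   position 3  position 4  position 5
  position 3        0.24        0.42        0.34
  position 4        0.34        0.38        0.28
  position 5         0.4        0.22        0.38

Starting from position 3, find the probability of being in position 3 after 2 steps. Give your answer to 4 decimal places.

Sum over the intermediate state after 1 step:
P = P(position 3→position 3)·P(position 3→position 3) + P(position 3→position 4)·P(position 4→position 3) + P(position 3→position 5)·P(position 5→position 3)
  = 0.24×0.24 + 0.42×0.34 + 0.34×0.4
  = 0.0576 + 0.1428 + 0.1360 = 0.3364

0.3364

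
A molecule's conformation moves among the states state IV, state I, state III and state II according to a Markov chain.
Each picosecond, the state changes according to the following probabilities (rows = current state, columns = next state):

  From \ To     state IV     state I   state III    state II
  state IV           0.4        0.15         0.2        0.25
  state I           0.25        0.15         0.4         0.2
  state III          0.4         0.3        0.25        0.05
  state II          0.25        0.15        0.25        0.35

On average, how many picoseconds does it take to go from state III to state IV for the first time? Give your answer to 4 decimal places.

2.9010

Let t(s) be the expected number of picoseconds to first reach state IV from state s, with t(state IV) = 0. Conditioning on the first picosecond:
t(state I) = 1 + 0.15·t(state I) + 0.4·t(state III) + 0.2·t(state II)
t(state III) = 1 + 0.3·t(state I) + 0.25·t(state III) + 0.05·t(state II)
t(state II) = 1 + 0.15·t(state I) + 0.25·t(state III) + 0.35·t(state II)
Solving: t(state I) = 3.3479, t(state III) = 2.9010, t(state II) = 3.4268.
Expected picoseconds from state III to state IV: 2.9010.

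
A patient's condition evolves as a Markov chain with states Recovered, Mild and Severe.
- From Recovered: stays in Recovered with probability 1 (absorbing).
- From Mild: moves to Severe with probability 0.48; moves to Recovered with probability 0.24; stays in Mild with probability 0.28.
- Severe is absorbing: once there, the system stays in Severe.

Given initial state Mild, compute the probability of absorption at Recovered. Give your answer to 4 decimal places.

0.3333

Let h(s) be the probability of absorption at Recovered starting from transient state s. Then h(Recovered) = 1 and h(Severe) = 0. By first-step analysis:
h(Mild) = 0.24·1 + 0.28·h(Mild) + 0.48·0
Solving: h(Mild) = 0.3333.
Starting from Mild, the probability is 0.3333.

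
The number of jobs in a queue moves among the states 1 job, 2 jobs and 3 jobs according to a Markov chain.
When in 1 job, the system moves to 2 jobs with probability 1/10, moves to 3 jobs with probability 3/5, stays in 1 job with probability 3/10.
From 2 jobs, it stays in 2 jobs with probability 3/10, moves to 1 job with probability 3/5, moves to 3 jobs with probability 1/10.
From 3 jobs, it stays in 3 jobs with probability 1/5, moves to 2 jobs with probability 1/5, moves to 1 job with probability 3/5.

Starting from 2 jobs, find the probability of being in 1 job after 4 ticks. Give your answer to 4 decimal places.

0.4578

Propagate the distribution vector 4 ticks from 2 jobs.
After 0 ticks: (0.0000, 1.0000, 0.0000)
After 1 tick: (0.6000, 0.3000, 0.1000)
After 2 ticks: (0.4200, 0.1700, 0.4100)
After 3 ticks: (0.4740, 0.1750, 0.3510)
After 4 ticks: (0.4578, 0.1701, 0.3721)
P(in 1 job after 4 ticks) = 0.4578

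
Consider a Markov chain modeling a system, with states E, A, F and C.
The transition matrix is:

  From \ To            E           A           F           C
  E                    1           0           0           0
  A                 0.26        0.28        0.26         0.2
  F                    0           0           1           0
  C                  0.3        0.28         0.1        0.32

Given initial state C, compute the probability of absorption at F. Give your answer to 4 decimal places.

Let h(s) be the probability of absorption at F starting from transient state s. Then h(F) = 1 and h(E) = 0. By first-step analysis:
h(A) = 0.26·0 + 0.28·h(A) + 0.26·1 + 0.2·h(C)
h(C) = 0.3·0 + 0.28·h(A) + 0.1·1 + 0.32·h(C)
Solving: h(A) = 0.4539, h(C) = 0.3339.
Starting from C, the probability is 0.3339.

0.3339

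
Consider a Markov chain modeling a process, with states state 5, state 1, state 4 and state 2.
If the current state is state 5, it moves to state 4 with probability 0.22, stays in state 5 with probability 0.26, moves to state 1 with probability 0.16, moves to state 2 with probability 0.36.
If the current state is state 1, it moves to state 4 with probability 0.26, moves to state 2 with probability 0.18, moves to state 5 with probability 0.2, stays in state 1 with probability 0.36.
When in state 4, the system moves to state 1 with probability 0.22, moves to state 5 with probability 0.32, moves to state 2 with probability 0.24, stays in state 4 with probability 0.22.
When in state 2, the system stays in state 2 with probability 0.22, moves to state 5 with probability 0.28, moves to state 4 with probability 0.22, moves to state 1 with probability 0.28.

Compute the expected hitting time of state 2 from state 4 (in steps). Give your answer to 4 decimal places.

3.8638

Let t(s) be the expected number of steps to first reach state 2 from state s, with t(state 2) = 0. Conditioning on the first step:
t(state 5) = 1 + 0.26·t(state 5) + 0.16·t(state 1) + 0.22·t(state 4)
t(state 1) = 1 + 0.2·t(state 5) + 0.36·t(state 1) + 0.26·t(state 4)
t(state 4) = 1 + 0.32·t(state 5) + 0.22·t(state 1) + 0.22·t(state 4)
Solving: t(state 5) = 3.4075, t(state 1) = 4.1970, t(state 4) = 3.8638.
Expected steps from state 4 to state 2: 3.8638.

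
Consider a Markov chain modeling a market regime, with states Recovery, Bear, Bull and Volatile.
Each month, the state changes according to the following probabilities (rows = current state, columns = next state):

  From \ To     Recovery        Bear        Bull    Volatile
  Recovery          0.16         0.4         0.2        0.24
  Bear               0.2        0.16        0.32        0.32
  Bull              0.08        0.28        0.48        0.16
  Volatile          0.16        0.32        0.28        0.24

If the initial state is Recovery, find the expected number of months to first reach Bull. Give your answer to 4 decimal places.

Let t(s) be the expected number of months to first reach Bull from state s, with t(Bull) = 0. Conditioning on the first month:
t(Recovery) = 1 + 0.16·t(Recovery) + 0.4·t(Bear) + 0.24·t(Volatile)
t(Bear) = 1 + 0.2·t(Recovery) + 0.16·t(Bear) + 0.32·t(Volatile)
t(Volatile) = 1 + 0.16·t(Recovery) + 0.32·t(Bear) + 0.24·t(Volatile)
Solving: t(Recovery) = 3.8787, t(Bear) = 3.4854, t(Volatile) = 3.5999.
Expected months from Recovery to Bull: 3.8787.

3.8787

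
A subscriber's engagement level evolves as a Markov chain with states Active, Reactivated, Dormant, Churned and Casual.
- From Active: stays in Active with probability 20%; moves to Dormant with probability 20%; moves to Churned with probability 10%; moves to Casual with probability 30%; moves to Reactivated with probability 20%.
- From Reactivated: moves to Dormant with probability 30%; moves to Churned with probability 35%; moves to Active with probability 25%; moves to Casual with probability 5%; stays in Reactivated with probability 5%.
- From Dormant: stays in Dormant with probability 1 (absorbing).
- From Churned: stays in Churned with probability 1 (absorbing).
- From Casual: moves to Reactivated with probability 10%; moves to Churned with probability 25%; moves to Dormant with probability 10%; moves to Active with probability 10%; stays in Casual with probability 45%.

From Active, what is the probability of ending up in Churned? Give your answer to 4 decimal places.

Let h(s) be the probability of absorption at Churned starting from transient state s. Then h(Churned) = 1 and h(Dormant) = 0. By first-step analysis:
h(Active) = 0.2·h(Active) + 0.2·h(Reactivated) + 0.2·0 + 0.1·1 + 0.3·h(Casual)
h(Reactivated) = 0.25·h(Active) + 0.05·h(Reactivated) + 0.3·0 + 0.35·1 + 0.05·h(Casual)
h(Casual) = 0.1·h(Active) + 0.1·h(Reactivated) + 0.1·0 + 0.25·1 + 0.45·h(Casual)
Solving: h(Active) = 0.4993, h(Reactivated) = 0.5336, h(Casual) = 0.6423.
Starting from Active, the probability is 0.4993.

0.4993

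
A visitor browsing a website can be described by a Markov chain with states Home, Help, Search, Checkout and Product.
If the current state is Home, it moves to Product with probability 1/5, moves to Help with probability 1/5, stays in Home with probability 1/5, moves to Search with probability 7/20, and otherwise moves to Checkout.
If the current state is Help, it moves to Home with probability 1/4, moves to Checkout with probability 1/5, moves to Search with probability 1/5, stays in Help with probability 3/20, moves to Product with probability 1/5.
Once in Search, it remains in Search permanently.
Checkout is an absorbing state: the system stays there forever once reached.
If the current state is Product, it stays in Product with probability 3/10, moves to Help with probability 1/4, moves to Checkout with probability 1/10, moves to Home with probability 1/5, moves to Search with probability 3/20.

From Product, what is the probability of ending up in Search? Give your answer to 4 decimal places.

Let h(s) be the probability of absorption at Search starting from transient state s. Then h(Search) = 1 and h(Checkout) = 0. By first-step analysis:
h(Home) = 0.2·h(Home) + 0.2·h(Help) + 0.35·1 + 0.05·0 + 0.2·h(Product)
h(Help) = 0.25·h(Home) + 0.15·h(Help) + 0.2·1 + 0.2·0 + 0.2·h(Product)
h(Product) = 0.2·h(Home) + 0.25·h(Help) + 0.15·1 + 0.1·0 + 0.3·h(Product)
Solving: h(Home) = 0.7511, h(Help) = 0.6082, h(Product) = 0.6461.
Starting from Product, the probability is 0.6461.

0.6461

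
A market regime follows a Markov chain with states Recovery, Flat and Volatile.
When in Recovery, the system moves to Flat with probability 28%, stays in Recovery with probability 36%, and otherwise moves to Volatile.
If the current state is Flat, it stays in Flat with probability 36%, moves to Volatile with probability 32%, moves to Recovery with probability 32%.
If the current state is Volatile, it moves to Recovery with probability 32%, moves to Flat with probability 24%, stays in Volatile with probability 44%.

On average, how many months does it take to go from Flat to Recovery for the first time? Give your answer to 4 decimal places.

3.1250

Let t(s) be the expected number of months to first reach Recovery from state s, with t(Recovery) = 0. Conditioning on the first month:
t(Flat) = 1 + 0.36·t(Flat) + 0.32·t(Volatile)
t(Volatile) = 1 + 0.24·t(Flat) + 0.44·t(Volatile)
Solving: t(Flat) = 3.1250, t(Volatile) = 3.1250.
Expected months from Flat to Recovery: 3.1250.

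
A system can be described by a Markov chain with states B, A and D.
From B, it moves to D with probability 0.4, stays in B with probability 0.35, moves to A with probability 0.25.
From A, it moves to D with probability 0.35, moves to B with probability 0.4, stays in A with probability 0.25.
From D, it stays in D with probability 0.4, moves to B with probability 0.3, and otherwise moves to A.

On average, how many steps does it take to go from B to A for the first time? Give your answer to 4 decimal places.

3.7037

Let t(s) be the expected number of steps to first reach A from state s, with t(A) = 0. Conditioning on the first step:
t(B) = 1 + 0.35·t(B) + 0.4·t(D)
t(D) = 1 + 0.3·t(B) + 0.4·t(D)
Solving: t(B) = 3.7037, t(D) = 3.5185.
Expected steps from B to A: 3.7037.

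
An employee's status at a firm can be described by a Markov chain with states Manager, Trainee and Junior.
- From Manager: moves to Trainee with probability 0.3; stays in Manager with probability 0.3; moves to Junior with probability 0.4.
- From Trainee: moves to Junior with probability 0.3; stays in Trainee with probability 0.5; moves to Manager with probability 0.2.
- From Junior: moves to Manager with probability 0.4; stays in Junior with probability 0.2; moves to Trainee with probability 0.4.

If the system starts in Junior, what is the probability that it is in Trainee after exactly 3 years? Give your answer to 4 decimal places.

0.4120

Propagate the distribution vector 3 years from Junior.
After 0 years: (0.0000, 0.0000, 1.0000)
After 1 year: (0.4000, 0.4000, 0.2000)
After 2 years: (0.2800, 0.4000, 0.3200)
After 3 years: (0.2920, 0.4120, 0.2960)
P(in Trainee after 3 years) = 0.4120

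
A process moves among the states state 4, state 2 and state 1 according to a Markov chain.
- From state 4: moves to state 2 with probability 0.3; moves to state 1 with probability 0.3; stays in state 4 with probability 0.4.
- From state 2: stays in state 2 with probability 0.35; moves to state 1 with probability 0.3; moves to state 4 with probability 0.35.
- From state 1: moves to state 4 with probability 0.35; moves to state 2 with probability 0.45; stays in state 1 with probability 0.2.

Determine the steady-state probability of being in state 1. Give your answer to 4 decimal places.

0.2727

Let the stationary distribution be π with π = πP and π_1 + π_2 + π_3 = 1.
π_1 = 0.4·π_1 + 0.35·π_2 + 0.35·π_3
π_2 = 0.3·π_1 + 0.35·π_2 + 0.45·π_3
Solving with the normalization constraint gives π = (0.3684, 0.3589, 0.2727).
So the stationary probability of state 1 is 0.2727.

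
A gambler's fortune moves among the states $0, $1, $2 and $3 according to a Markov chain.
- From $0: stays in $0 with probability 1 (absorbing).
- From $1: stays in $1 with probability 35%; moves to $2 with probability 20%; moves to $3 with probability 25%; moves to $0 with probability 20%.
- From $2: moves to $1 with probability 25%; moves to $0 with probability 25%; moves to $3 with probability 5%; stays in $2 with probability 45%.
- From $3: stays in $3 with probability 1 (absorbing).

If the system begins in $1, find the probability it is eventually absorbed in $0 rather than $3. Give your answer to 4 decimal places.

Let h(s) be the probability of absorption at $0 starting from transient state s. Then h($0) = 1 and h($3) = 0. By first-step analysis:
h($1) = 0.2·1 + 0.35·h($1) + 0.2·h($2) + 0.25·0
h($2) = 0.25·1 + 0.25·h($1) + 0.45·h($2) + 0.05·0
Solving: h($1) = 0.5203, h($2) = 0.6911.
Starting from $1, the probability is 0.5203.

0.5203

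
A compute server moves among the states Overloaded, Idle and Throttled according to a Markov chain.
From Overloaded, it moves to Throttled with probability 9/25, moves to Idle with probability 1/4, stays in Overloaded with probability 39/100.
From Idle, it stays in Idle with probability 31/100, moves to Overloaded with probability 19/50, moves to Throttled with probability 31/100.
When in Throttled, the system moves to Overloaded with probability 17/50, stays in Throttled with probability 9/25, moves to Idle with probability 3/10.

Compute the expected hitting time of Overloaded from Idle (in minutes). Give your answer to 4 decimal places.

2.7252

Let t(s) be the expected number of minutes to first reach Overloaded from state s, with t(Overloaded) = 0. Conditioning on the first minute:
t(Idle) = 1 + 0.31·t(Idle) + 0.31·t(Throttled)
t(Throttled) = 1 + 0.3·t(Idle) + 0.36·t(Throttled)
Solving: t(Idle) = 2.7252, t(Throttled) = 2.8399.
Expected minutes from Idle to Overloaded: 2.7252.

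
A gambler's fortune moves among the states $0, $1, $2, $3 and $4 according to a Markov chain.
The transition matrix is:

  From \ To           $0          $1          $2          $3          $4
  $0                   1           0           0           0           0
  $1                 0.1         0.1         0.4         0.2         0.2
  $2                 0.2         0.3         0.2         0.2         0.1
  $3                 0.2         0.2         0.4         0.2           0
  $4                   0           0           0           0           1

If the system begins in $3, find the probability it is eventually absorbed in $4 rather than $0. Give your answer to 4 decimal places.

0.2976

Let h(s) be the probability of absorption at $4 starting from transient state s. Then h($4) = 1 and h($0) = 0. By first-step analysis:
h($1) = 0.1·0 + 0.1·h($1) + 0.4·h($2) + 0.2·h($3) + 0.2·1
h($2) = 0.2·0 + 0.3·h($1) + 0.2·h($2) + 0.2·h($3) + 0.1·1
h($3) = 0.2·0 + 0.2·h($1) + 0.4·h($2) + 0.2·h($3)
Solving: h($1) = 0.4524, h($2) = 0.3690, h($3) = 0.2976.
Starting from $3, the probability is 0.2976.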